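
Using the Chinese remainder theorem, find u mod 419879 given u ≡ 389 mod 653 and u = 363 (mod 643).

82667

653⁻¹ mod 643: 653×193 ≡ 1 (mod 643), so 653⁻¹ ≡ 193.
u = 389 + 653×((363 − 389)×193 mod 643) = 389 + 653×126 = 82667.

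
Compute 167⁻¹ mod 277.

By the extended Euclidean algorithm:
277 = 1*167 + 110
167 = 1*110 + 57
110 = 1*57 + 53
57 = 1*53 + 4
53 = 13*4 + 1
4 = 4*1 + 0
gcd(167, 277) = 1, so the inverse exists.
Back-substitute for 1:
1 = 1*53 − 13*4
  = −13*57 + 14*53
  = 14*110 − 27*57
  = −27*167 + 41*110
  = 41*277 − 68*167
So 167⁻¹ ≡ −68 ≡ 209 (mod 277).

209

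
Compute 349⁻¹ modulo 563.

171

563 = 1*349 + 214
349 = 1*214 + 135
214 = 1*135 + 79
135 = 1*79 + 56
79 = 1*56 + 23
56 = 2*23 + 10
23 = 2*10 + 3
10 = 3*3 + 1
3 = 3*1 + 0
gcd(349, 563) = 1, so the inverse exists.
Bézout: 1 = −106*563 + 171*349.
So 349⁻¹ ≡ 171 (mod 563).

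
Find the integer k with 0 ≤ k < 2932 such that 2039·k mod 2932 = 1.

Apply the Euclidean algorithm and back-substitute:
2932 = 1·2039 + 893
2039 = 2·893 + 253
893 = 3·253 + 134
253 = 1·134 + 119
134 = 1·119 + 15
119 = 7·15 + 14
15 = 1·14 + 1
14 = 14·1 + 0
gcd(2039, 2932) = 1, so the inverse exists.
Back-substitute for 1:
1 = 1·15 − 1·14
  = −1·119 + 8·15
  = 8·134 − 9·119
  = −9·253 + 17·134
  = 17·893 − 60·253
  = −60·2039 + 137·893
  = 137·2932 − 197·2039
So 2039⁻¹ ≡ −197 ≡ 2735 (mod 2932).

2735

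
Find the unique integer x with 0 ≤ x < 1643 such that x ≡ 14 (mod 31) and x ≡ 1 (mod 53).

31⁻¹ mod 53: 31·12 ≡ 1 (mod 53), so 31⁻¹ ≡ 12.
x = 14 + 31·((1 − 14)·12 mod 53) = 14 + 31·3 = 107.
Check: 107 mod 31 = 14, 107 mod 53 = 1. ✓

107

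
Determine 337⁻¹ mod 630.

630 = 1*337 + 293
337 = 1*293 + 44
293 = 6*44 + 29
44 = 1*29 + 15
29 = 1*15 + 14
15 = 1*14 + 1
14 = 14*1 + 0
gcd(337, 630) = 1, so the inverse exists.
Bézout: 1 = −23*630 + 43*337.
So 337⁻¹ ≡ 43 (mod 630).

43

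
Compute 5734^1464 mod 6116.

By square-and-multiply:
1464 in binary is 10110111000, i.e. 1464 = 1024 + 256 + 128 + 32 + 16 + 8.
5734^1 ≡ 5734 (mod 6116)
5734^2 ≡ 5734^2 = 32878756 ≡ 5256 (mod 6116)
5734^4 ≡ 5256^2 = 27625536 ≡ 5680 (mod 6116)
5734^8 ≡ 5680^2 = 32262400 ≡ 500 (mod 6116)
5734^16 ≡ 500^2 = 250000 ≡ 5360 (mod 6116)
5734^32 ≡ 5360^2 = 28729600 ≡ 2748 (mod 6116)
5734^64 ≡ 2748^2 = 7551504 ≡ 4360 (mod 6116)
5734^128 ≡ 4360^2 = 19009600 ≡ 1072 (mod 6116)
5734^256 ≡ 1072^2 = 1149184 ≡ 5492 (mod 6116)
5734^512 ≡ 5492^2 = 30162064 ≡ 4068 (mod 6116)
5734^1024 ≡ 4068^2 = 16548624 ≡ 4844 (mod 6116)
5734^1464 = 5734^1024 × 5734^256 × 5734^128 × 5734^32 × 5734^16 × 5734^8 ≡ 4844 × 5492 × 1072 × 2748 × 5360 × 500 (mod 6116).
Accumulate the product:
4844 × 5492 = 26603248 ≡ 4764
4764 × 1072 = 5107008 ≡ 148
148 × 2748 = 406704 ≡ 3048
3048 × 5360 = 16337280 ≡ 1444
1444 × 500 = 722000 ≡ 312

312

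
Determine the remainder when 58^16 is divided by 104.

58^1 ≡ 58 (mod 104)
58^2 ≡ 58^2 = 3364 ≡ 36 (mod 104)
58^4 ≡ 36^2 = 1296 ≡ 48 (mod 104)
58^8 ≡ 48^2 = 2304 ≡ 16 (mod 104)
58^16 ≡ 16^2 = 256 ≡ 48 (mod 104)
So 58^16 ≡ 48 (mod 104).

48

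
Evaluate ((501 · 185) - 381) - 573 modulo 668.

215

501 · 185 = 92685 ≡ 501 (mod 668)
501 - 381 = 120
120 - 573 = -453 ≡ 215 (mod 668)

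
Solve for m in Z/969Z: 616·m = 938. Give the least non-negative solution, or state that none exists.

464

gcd(616, 969) = 1, so a unique solution mod 969 exists.
616⁻¹ ≡ 829 (mod 969).
m ≡ 829·938 ≡ 464 (mod 969).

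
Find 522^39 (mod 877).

533

By square-and-multiply:
39 in binary is 100111, i.e. 39 = 32 + 4 + 2 + 1.
522^1 ≡ 522 (mod 877)
522^2 ≡ 522^2 = 272484 ≡ 614 (mod 877)
522^4 ≡ 614^2 = 376996 ≡ 763 (mod 877)
522^8 ≡ 763^2 = 582169 ≡ 718 (mod 877)
522^16 ≡ 718^2 = 515524 ≡ 725 (mod 877)
522^32 ≡ 725^2 = 525625 ≡ 302 (mod 877)
522^39 = 522^32 × 522^4 × 522^2 × 522^1 ≡ 302 × 763 × 614 × 522 (mod 877).
Accumulate the product:
302 × 763 = 230426 ≡ 652
652 × 614 = 400328 ≡ 416
416 × 522 = 217152 ≡ 533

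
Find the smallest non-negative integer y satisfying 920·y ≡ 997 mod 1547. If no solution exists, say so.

218

gcd(920, 1547) = 1, so a unique solution mod 1547 exists.
920⁻¹ ≡ 264 (mod 1547).
y ≡ 264·997 ≡ 218 (mod 1547).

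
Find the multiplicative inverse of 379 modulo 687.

687 = 1*379 + 308
379 = 1*308 + 71
308 = 4*71 + 24
71 = 2*24 + 23
24 = 1*23 + 1
23 = 23*1 + 0
gcd(379, 687) = 1, so the inverse exists.
Back-substitute for 1:
1 = 1*24 − 1*23
  = −1*71 + 3*24
  = 3*308 − 13*71
  = −13*379 + 16*308
  = 16*687 − 29*379
So 379⁻¹ ≡ −29 ≡ 658 (mod 687).

658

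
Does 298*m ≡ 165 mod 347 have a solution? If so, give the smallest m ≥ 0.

202

gcd(298, 347) = 1, so a unique solution mod 347 exists.
298⁻¹ ≡ 262 (mod 347).
m ≡ 262*165 ≡ 202 (mod 347).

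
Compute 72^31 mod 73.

31 in binary is 11111, i.e. 31 = 16 + 8 + 4 + 2 + 1.
72^1 ≡ 72 (mod 73)
72^2 ≡ 72^2 = 5184 ≡ 1 (mod 73)
72^4 ≡ 1^2 = 1 (mod 73)
72^8 ≡ 1^2 = 1 (mod 73)
72^16 ≡ 1^2 = 1 (mod 73)
72^31 = 72^16 * 72^8 * 72^4 * 72^2 * 72^1 ≡ 1 * 1 * 1 * 1 * 72 (mod 73).
Accumulate the product:
1 * 1 = 1
1 * 1 = 1
1 * 1 = 1
1 * 72 = 72

72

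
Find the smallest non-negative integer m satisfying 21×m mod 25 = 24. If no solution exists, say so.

gcd(21, 25) = 1, so a unique solution mod 25 exists.
21⁻¹ ≡ 6 (mod 25).
m ≡ 6×24 ≡ 19 (mod 25).

19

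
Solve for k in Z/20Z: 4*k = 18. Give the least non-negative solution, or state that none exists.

no solution

gcd(4, 20) = 4, and 4 does not divide 18.
So the congruence has no solution.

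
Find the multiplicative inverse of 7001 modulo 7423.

7423 = 1*7001 + 422
7001 = 16*422 + 249
422 = 1*249 + 173
249 = 1*173 + 76
173 = 2*76 + 21
76 = 3*21 + 13
21 = 1*13 + 8
13 = 1*8 + 5
8 = 1*5 + 3
5 = 1*3 + 2
3 = 1*2 + 1
2 = 2*1 + 0
gcd(7001, 7423) = 1, so the inverse exists.
Back-substitute for 1:
1 = 1*3 − 1*2
  = −1*5 + 2*3
  = 2*8 − 3*5
  = −3*13 + 5*8
  = 5*21 − 8*13
  = −8*76 + 29*21
  = 29*173 − 66*76
  = −66*249 + 95*173
  = 95*422 − 161*249
  = −161*7001 + 2671*422
  = 2671*7423 − 2832*7001
So 7001⁻¹ ≡ −2832 ≡ 4591 (mod 7423).

4591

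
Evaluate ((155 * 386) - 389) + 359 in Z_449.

83

155 * 386 = 59830 ≡ 113 (mod 449)
113 - 389 = -276 ≡ 173 (mod 449)
173 + 359 = 532 ≡ 83 (mod 449)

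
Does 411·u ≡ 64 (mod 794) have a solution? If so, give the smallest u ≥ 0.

118

gcd(411, 794) = 1, so a unique solution mod 794 exists.
411⁻¹ ≡ 709 (mod 794).
u ≡ 709·64 ≡ 118 (mod 794).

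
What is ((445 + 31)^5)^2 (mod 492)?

124

445 + 31 = 476
(476)^5 ≡ 368 (mod 492)
(368)^2 ≡ 124 (mod 492)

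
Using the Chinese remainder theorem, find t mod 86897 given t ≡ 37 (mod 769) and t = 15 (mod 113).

769⁻¹ mod 113: 769*77 ≡ 1 (mod 113), so 769⁻¹ ≡ 77.
t = 37 + 769*((15 − 37)*77 mod 113) = 37 + 769*1 = 806.
Check: 806 mod 769 = 37, 806 mod 113 = 15. ✓

806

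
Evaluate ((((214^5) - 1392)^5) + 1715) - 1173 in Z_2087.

(214)^5 ≡ 1587 (mod 2087)
1587 - 1392 = 195
(195)^5 ≡ 200 (mod 2087)
200 + 1715 = 1915
1915 - 1173 = 742

742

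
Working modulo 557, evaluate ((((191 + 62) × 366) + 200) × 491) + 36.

191 + 62 = 253
253 × 366 = 92598 ≡ 136 (mod 557)
136 + 200 = 336
336 × 491 = 164976 ≡ 104 (mod 557)
104 + 36 = 140

140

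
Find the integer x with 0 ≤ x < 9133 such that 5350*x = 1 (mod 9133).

2139

Apply the Euclidean algorithm and back-substitute:
9133 = 1×5350 + 3783
5350 = 1×3783 + 1567
3783 = 2×1567 + 649
1567 = 2×649 + 269
649 = 2×269 + 111
269 = 2×111 + 47
111 = 2×47 + 17
47 = 2×17 + 13
17 = 1×13 + 4
13 = 3×4 + 1
4 = 4×1 + 0
gcd(5350, 9133) = 1, so the inverse exists.
Bézout: 1 = −1253×9133 + 2139×5350.
So 5350⁻¹ ≡ 2139 (mod 9133).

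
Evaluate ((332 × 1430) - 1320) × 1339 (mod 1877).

57

332 × 1430 = 474760 ≡ 1756 (mod 1877)
1756 - 1320 = 436
436 × 1339 = 583804 ≡ 57 (mod 1877)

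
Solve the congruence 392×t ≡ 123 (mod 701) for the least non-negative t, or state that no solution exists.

231

gcd(392, 701) = 1, so a unique solution mod 701 exists.
392⁻¹ ≡ 549 (mod 701).
t ≡ 549×123 ≡ 231 (mod 701).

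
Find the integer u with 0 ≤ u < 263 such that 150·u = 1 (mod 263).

263 = 1×150 + 113
150 = 1×113 + 37
113 = 3×37 + 2
37 = 18×2 + 1
2 = 2×1 + 0
gcd(150, 263) = 1, so the inverse exists.
Bézout: 1 = −73×263 + 128×150.
So 150⁻¹ ≡ 128 (mod 263).

128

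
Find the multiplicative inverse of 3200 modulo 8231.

2904

Apply the Euclidean algorithm and back-substitute:
8231 = 2*3200 + 1831
3200 = 1*1831 + 1369
1831 = 1*1369 + 462
1369 = 2*462 + 445
462 = 1*445 + 17
445 = 26*17 + 3
17 = 5*3 + 2
3 = 1*2 + 1
2 = 2*1 + 0
gcd(3200, 8231) = 1, so the inverse exists.
Back-substitute for 1:
1 = 1*3 − 1*2
  = −1*17 + 6*3
  = 6*445 − 157*17
  = −157*462 + 163*445
  = 163*1369 − 483*462
  = −483*1831 + 646*1369
  = 646*3200 − 1129*1831
  = −1129*8231 + 2904*3200
So 3200⁻¹ ≡ 2904 (mod 8231).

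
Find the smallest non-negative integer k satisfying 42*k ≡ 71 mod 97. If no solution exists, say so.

4

gcd(42, 97) = 1, so a unique solution mod 97 exists.
42⁻¹ ≡ 67 (mod 97).
k ≡ 67*71 ≡ 4 (mod 97).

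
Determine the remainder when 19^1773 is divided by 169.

By square-and-multiply:
1773 in binary is 11011101101, i.e. 1773 = 1024 + 512 + 128 + 64 + 32 + 8 + 4 + 1.
19^1 ≡ 19 (mod 169)
19^2 ≡ 19^2 = 361 ≡ 23 (mod 169)
19^4 ≡ 23^2 = 529 ≡ 22 (mod 169)
19^8 ≡ 22^2 = 484 ≡ 146 (mod 169)
19^16 ≡ 146^2 = 21316 ≡ 22 (mod 169)
19^32 ≡ 22^2 = 484 ≡ 146 (mod 169)
19^64 ≡ 146^2 = 21316 ≡ 22 (mod 169)
19^128 ≡ 22^2 = 484 ≡ 146 (mod 169)
19^256 ≡ 146^2 = 21316 ≡ 22 (mod 169)
19^512 ≡ 22^2 = 484 ≡ 146 (mod 169)
19^1024 ≡ 146^2 = 21316 ≡ 22 (mod 169)
19^1773 = 19^1024 × 19^512 × 19^128 × 19^64 × 19^32 × 19^8 × 19^4 × 19^1 ≡ 22 × 146 × 146 × 22 × 146 × 146 × 22 × 19 (mod 169).
Accumulate the product:
22 × 146 = 3212 ≡ 1
1 × 146 = 146
146 × 22 = 3212 ≡ 1
1 × 146 = 146
146 × 146 = 21316 ≡ 22
22 × 22 = 484 ≡ 146
146 × 19 = 2774 ≡ 70

70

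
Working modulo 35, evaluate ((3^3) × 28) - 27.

(3)^3 ≡ 27 (mod 35)
27 × 28 = 756 ≡ 21 (mod 35)
21 - 27 = -6 ≡ 29 (mod 35)

29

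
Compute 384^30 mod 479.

384^1 ≡ 384 (mod 479)
384^2 ≡ 384^2 = 147456 ≡ 403 (mod 479)
384^4 ≡ 403^2 = 162409 ≡ 28 (mod 479)
384^8 ≡ 28^2 = 784 ≡ 305 (mod 479)
384^16 ≡ 305^2 = 93025 ≡ 99 (mod 479)
384^30 = 384^16 × 384^8 × 384^4 × 384^2 ≡ 99 × 305 × 28 × 403 (mod 479).
Accumulate the product:
99 × 305 = 30195 ≡ 18
18 × 28 = 504 ≡ 25
25 × 403 = 10075 ≡ 16

16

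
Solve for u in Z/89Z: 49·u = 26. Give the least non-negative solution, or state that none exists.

gcd(49, 89) = 1, so a unique solution mod 89 exists.
49⁻¹ ≡ 20 (mod 89).
u ≡ 20·26 ≡ 75 (mod 89).

75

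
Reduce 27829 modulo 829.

472

27829 = 33×829 + 472, so 27829 ≡ 472 (mod 829).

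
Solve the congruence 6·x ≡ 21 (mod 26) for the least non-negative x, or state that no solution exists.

no solution

gcd(6, 26) = 2, and 2 does not divide 21.
So the congruence has no solution.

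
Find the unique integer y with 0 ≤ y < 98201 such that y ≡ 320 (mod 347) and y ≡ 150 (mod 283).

45430

347⁻¹ mod 283: 347·199 ≡ 1 (mod 283), so 347⁻¹ ≡ 199.
y = 320 + 347·((150 − 320)·199 mod 283) = 320 + 347·130 = 45430.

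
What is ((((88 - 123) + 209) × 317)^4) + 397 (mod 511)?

462

88 - 123 = -35 ≡ 476 (mod 511)
476 + 209 = 685 ≡ 174 (mod 511)
174 × 317 = 55158 ≡ 481 (mod 511)
(481)^4 ≡ 65 (mod 511)
65 + 397 = 462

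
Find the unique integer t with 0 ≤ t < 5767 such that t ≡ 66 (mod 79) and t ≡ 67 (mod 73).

79⁻¹ mod 73: 79*61 ≡ 1 (mod 73), so 79⁻¹ ≡ 61.
t = 66 + 79*((67 − 66)*61 mod 73) = 66 + 79*61 = 4885.

4885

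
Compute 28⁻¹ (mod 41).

Run the extended Euclidean algorithm:
41 = 1*28 + 13
28 = 2*13 + 2
13 = 6*2 + 1
2 = 2*1 + 0
gcd(28, 41) = 1, so the inverse exists.
Back-substitute for 1:
1 = 1*13 − 6*2
  = −6*28 + 13*13
  = 13*41 − 19*28
So 28⁻¹ ≡ −19 ≡ 22 (mod 41).

22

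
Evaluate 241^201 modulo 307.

228

Using repeated squaring:
201 in binary is 11001001, i.e. 201 = 128 + 64 + 8 + 1.
241^1 ≡ 241 (mod 307)
241^2 ≡ 241^2 = 58081 ≡ 58 (mod 307)
241^4 ≡ 58^2 = 3364 ≡ 294 (mod 307)
241^8 ≡ 294^2 = 86436 ≡ 169 (mod 307)
241^16 ≡ 169^2 = 28561 ≡ 10 (mod 307)
241^32 ≡ 10^2 = 100 (mod 307)
241^64 ≡ 100^2 = 10000 ≡ 176 (mod 307)
241^128 ≡ 176^2 = 30976 ≡ 276 (mod 307)
241^201 = 241^128 * 241^64 * 241^8 * 241^1 ≡ 276 * 176 * 169 * 241 (mod 307).
Accumulate the product:
276 * 176 = 48576 ≡ 70
70 * 169 = 11830 ≡ 164
164 * 241 = 39524 ≡ 228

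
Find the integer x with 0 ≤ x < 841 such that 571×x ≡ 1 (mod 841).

841 = 1·571 + 270
571 = 2·270 + 31
270 = 8·31 + 22
31 = 1·22 + 9
22 = 2·9 + 4
9 = 2·4 + 1
4 = 4·1 + 0
gcd(571, 841) = 1, so the inverse exists.
Back-substitute for 1:
1 = 1·9 − 2·4
  = −2·22 + 5·9
  = 5·31 − 7·22
  = −7·270 + 61·31
  = 61·571 − 129·270
  = −129·841 + 190·571
So 571⁻¹ ≡ 190 (mod 841).

190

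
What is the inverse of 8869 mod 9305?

9305 = 1*8869 + 436
8869 = 20*436 + 149
436 = 2*149 + 138
149 = 1*138 + 11
138 = 12*11 + 6
11 = 1*6 + 5
6 = 1*5 + 1
5 = 5*1 + 0
gcd(8869, 9305) = 1, so the inverse exists.
Back-substitute for 1:
1 = 1*6 − 1*5
  = −1*11 + 2*6
  = 2*138 − 25*11
  = −25*149 + 27*138
  = 27*436 − 79*149
  = −79*8869 + 1607*436
  = 1607*9305 − 1686*8869
So 8869⁻¹ ≡ −1686 ≡ 7619 (mod 9305).

7619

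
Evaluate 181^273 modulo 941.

Using repeated squaring:
273 in binary is 100010001, i.e. 273 = 256 + 16 + 1.
181^1 ≡ 181 (mod 941)
181^2 ≡ 181^2 = 32761 ≡ 767 (mod 941)
181^4 ≡ 767^2 = 588289 ≡ 164 (mod 941)
181^8 ≡ 164^2 = 26896 ≡ 548 (mod 941)
181^16 ≡ 548^2 = 300304 ≡ 125 (mod 941)
181^32 ≡ 125^2 = 15625 ≡ 569 (mod 941)
181^64 ≡ 569^2 = 323761 ≡ 57 (mod 941)
181^128 ≡ 57^2 = 3249 ≡ 426 (mod 941)
181^256 ≡ 426^2 = 181476 ≡ 804 (mod 941)
181^273 = 181^256 * 181^16 * 181^1 ≡ 804 * 125 * 181 (mod 941).
Accumulate the product:
804 * 125 = 100500 ≡ 754
754 * 181 = 136474 ≡ 29

29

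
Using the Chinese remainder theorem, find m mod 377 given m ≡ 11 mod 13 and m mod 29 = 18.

76

13⁻¹ mod 29: 13×9 ≡ 1 (mod 29), so 13⁻¹ ≡ 9.
m = 11 + 13×((18 − 11)×9 mod 29) = 11 + 13×5 = 76.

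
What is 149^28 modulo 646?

35

Compute successive squares:
28 in binary is 11100, i.e. 28 = 16 + 8 + 4.
149^1 ≡ 149 (mod 646)
149^2 ≡ 149^2 = 22201 ≡ 237 (mod 646)
149^4 ≡ 237^2 = 56169 ≡ 613 (mod 646)
149^8 ≡ 613^2 = 375769 ≡ 443 (mod 646)
149^16 ≡ 443^2 = 196249 ≡ 511 (mod 646)
149^28 = 149^16 × 149^8 × 149^4 ≡ 511 × 443 × 613 (mod 646).
Accumulate the product:
511 × 443 = 226373 ≡ 273
273 × 613 = 167349 ≡ 35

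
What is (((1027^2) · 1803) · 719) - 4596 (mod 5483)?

(1027)^2 ≡ 1993 (mod 5483)
1993 · 1803 = 3593379 ≡ 2014 (mod 5483)
2014 · 719 = 1448066 ≡ 554 (mod 5483)
554 - 4596 = -4042 ≡ 1441 (mod 5483)

1441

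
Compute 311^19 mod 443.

217

Compute successive squares:
19 in binary is 10011, i.e. 19 = 16 + 2 + 1.
311^1 ≡ 311 (mod 443)
311^2 ≡ 311^2 = 96721 ≡ 147 (mod 443)
311^4 ≡ 147^2 = 21609 ≡ 345 (mod 443)
311^8 ≡ 345^2 = 119025 ≡ 301 (mod 443)
311^16 ≡ 301^2 = 90601 ≡ 229 (mod 443)
311^19 = 311^16 × 311^2 × 311^1 ≡ 229 × 147 × 311 (mod 443).
Accumulate the product:
229 × 147 = 33663 ≡ 438
438 × 311 = 136218 ≡ 217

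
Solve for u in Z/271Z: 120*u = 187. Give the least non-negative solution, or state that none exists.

gcd(120, 271) = 1, so a unique solution mod 271 exists.
120⁻¹ ≡ 201 (mod 271).
u ≡ 201*187 ≡ 189 (mod 271).

189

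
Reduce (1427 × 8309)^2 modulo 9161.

258

1427 × 8309 = 11856943 ≡ 2609 (mod 9161)
(2609)^2 ≡ 258 (mod 9161)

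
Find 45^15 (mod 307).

140

Compute successive squares:
45^1 ≡ 45 (mod 307)
45^2 ≡ 45^2 = 2025 ≡ 183 (mod 307)
45^4 ≡ 183^2 = 33489 ≡ 26 (mod 307)
45^8 ≡ 26^2 = 676 ≡ 62 (mod 307)
45^15 = 45^8 · 45^4 · 45^2 · 45^1 ≡ 62 · 26 · 183 · 45 (mod 307).
Accumulate the product:
62 · 26 = 1612 ≡ 77
77 · 183 = 14091 ≡ 276
276 · 45 = 12420 ≡ 140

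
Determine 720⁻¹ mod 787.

740

787 = 1*720 + 67
720 = 10*67 + 50
67 = 1*50 + 17
50 = 2*17 + 16
17 = 1*16 + 1
16 = 16*1 + 0
gcd(720, 787) = 1, so the inverse exists.
Back-substitute for 1:
1 = 1*17 − 1*16
  = −1*50 + 3*17
  = 3*67 − 4*50
  = −4*720 + 43*67
  = 43*787 − 47*720
So 720⁻¹ ≡ −47 ≡ 740 (mod 787).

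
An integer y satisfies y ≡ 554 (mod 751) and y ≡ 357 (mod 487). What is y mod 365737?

314472

751⁻¹ mod 487: 751·297 ≡ 1 (mod 487), so 751⁻¹ ≡ 297.
y = 554 + 751·((357 − 554)·297 mod 487) = 554 + 751·418 = 314472.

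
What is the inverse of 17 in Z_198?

By the extended Euclidean algorithm:
198 = 11·17 + 11
17 = 1·11 + 6
11 = 1·6 + 5
6 = 1·5 + 1
5 = 5·1 + 0
gcd(17, 198) = 1, so the inverse exists.
Bézout: 1 = −3·198 + 35·17.
So 17⁻¹ ≡ 35 (mod 198).

35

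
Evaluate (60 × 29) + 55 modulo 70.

60 × 29 = 1740 ≡ 60 (mod 70)
60 + 55 = 115 ≡ 45 (mod 70)

45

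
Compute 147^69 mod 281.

208

By square-and-multiply:
69 in binary is 1000101, i.e. 69 = 64 + 4 + 1.
147^1 ≡ 147 (mod 281)
147^2 ≡ 147^2 = 21609 ≡ 253 (mod 281)
147^4 ≡ 253^2 = 64009 ≡ 222 (mod 281)
147^8 ≡ 222^2 = 49284 ≡ 109 (mod 281)
147^16 ≡ 109^2 = 11881 ≡ 79 (mod 281)
147^32 ≡ 79^2 = 6241 ≡ 59 (mod 281)
147^64 ≡ 59^2 = 3481 ≡ 109 (mod 281)
147^69 = 147^64 * 147^4 * 147^1 ≡ 109 * 222 * 147 (mod 281).
Accumulate the product:
109 * 222 = 24198 ≡ 32
32 * 147 = 4704 ≡ 208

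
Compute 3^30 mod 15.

9

Compute successive squares:
3^1 ≡ 3 (mod 15)
3^2 ≡ 3^2 = 9 (mod 15)
3^4 ≡ 9^2 = 81 ≡ 6 (mod 15)
3^8 ≡ 6^2 = 36 ≡ 6 (mod 15)
3^16 ≡ 6^2 = 36 ≡ 6 (mod 15)
3^30 = 3^16 · 3^8 · 3^4 · 3^2 ≡ 6 · 6 · 6 · 9 (mod 15).
Accumulate the product:
6 · 6 = 36 ≡ 6
6 · 6 = 36 ≡ 6
6 · 9 = 54 ≡ 9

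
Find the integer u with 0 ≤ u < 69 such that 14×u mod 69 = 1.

By the extended Euclidean algorithm:
69 = 4·14 + 13
14 = 1·13 + 1
13 = 13·1 + 0
gcd(14, 69) = 1, so the inverse exists.
Bézout: 1 = −1·69 + 5·14.
So 14⁻¹ ≡ 5 (mod 69).

5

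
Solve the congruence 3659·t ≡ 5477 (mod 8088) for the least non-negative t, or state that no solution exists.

gcd(3659, 8088) = 1, so a unique solution mod 8088 exists.
3659⁻¹ ≡ 1355 (mod 8088).
t ≡ 1355·5477 ≡ 4639 (mod 8088).

4639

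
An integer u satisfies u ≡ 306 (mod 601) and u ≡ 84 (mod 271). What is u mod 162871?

94663

601⁻¹ mod 271: 601·147 ≡ 1 (mod 271), so 601⁻¹ ≡ 147.
u = 306 + 601·((84 − 306)·147 mod 271) = 306 + 601·157 = 94663.
Check: 94663 mod 601 = 306, 94663 mod 271 = 84. ✓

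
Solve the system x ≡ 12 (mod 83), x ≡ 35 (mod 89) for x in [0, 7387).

925

83⁻¹ mod 89: 83*74 ≡ 1 (mod 89), so 83⁻¹ ≡ 74.
x = 12 + 83*((35 − 12)*74 mod 89) = 12 + 83*11 = 925.
Check: 925 mod 83 = 12, 925 mod 89 = 35. ✓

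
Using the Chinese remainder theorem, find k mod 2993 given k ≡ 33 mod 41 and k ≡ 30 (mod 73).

41⁻¹ mod 73: 41*57 ≡ 1 (mod 73), so 41⁻¹ ≡ 57.
k = 33 + 41*((30 − 33)*57 mod 73) = 33 + 41*48 = 2001.
Check: 2001 mod 41 = 33, 2001 mod 73 = 30. ✓

2001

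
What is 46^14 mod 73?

72

46^1 ≡ 46 (mod 73)
46^2 ≡ 46^2 = 2116 ≡ 72 (mod 73)
46^4 ≡ 72^2 = 5184 ≡ 1 (mod 73)
46^8 ≡ 1^2 = 1 (mod 73)
46^14 = 46^8 * 46^4 * 46^2 ≡ 1 * 1 * 72 (mod 73).
Accumulate the product:
1 * 1 = 1
1 * 72 = 72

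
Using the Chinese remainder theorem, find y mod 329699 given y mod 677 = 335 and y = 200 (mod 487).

677⁻¹ mod 487: 677*223 ≡ 1 (mod 487), so 677⁻¹ ≡ 223.
y = 335 + 677*((200 − 335)*223 mod 487) = 335 + 677*89 = 60588.
Check: 60588 mod 677 = 335, 60588 mod 487 = 200. ✓

60588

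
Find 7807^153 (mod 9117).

5527

By square-and-multiply:
153 in binary is 10011001, i.e. 153 = 128 + 16 + 8 + 1.
7807^1 ≡ 7807 (mod 9117)
7807^2 ≡ 7807^2 = 60949249 ≡ 2104 (mod 9117)
7807^4 ≡ 2104^2 = 4426816 ≡ 5071 (mod 9117)
7807^8 ≡ 5071^2 = 25715041 ≡ 5101 (mod 9117)
7807^16 ≡ 5101^2 = 26020201 ≡ 283 (mod 9117)
7807^32 ≡ 283^2 = 80089 ≡ 7153 (mod 9117)
7807^64 ≡ 7153^2 = 51165409 ≡ 805 (mod 9117)
7807^128 ≡ 805^2 = 648025 ≡ 718 (mod 9117)
7807^153 = 7807^128 · 7807^16 · 7807^8 · 7807^1 ≡ 718 · 283 · 5101 · 7807 (mod 9117).
Accumulate the product:
718 · 283 = 203194 ≡ 2620
2620 · 5101 = 13364620 ≡ 8215
8215 · 7807 = 64134505 ≡ 5527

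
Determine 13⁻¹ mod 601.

185

601 = 46×13 + 3
13 = 4×3 + 1
3 = 3×1 + 0
gcd(13, 601) = 1, so the inverse exists.
Bézout: 1 = −4×601 + 185×13.
So 13⁻¹ ≡ 185 (mod 601).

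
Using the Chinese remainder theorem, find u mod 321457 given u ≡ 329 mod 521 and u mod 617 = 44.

521⁻¹ mod 617: 521×572 ≡ 1 (mod 617), so 521⁻¹ ≡ 572.
u = 329 + 521×((44 − 329)×572 mod 617) = 329 + 521×485 = 253014.
Check: 253014 mod 521 = 329, 253014 mod 617 = 44. ✓

253014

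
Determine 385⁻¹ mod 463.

184

463 = 1*385 + 78
385 = 4*78 + 73
78 = 1*73 + 5
73 = 14*5 + 3
5 = 1*3 + 2
3 = 1*2 + 1
2 = 2*1 + 0
gcd(385, 463) = 1, so the inverse exists.
Back-substitute for 1:
1 = 1*3 − 1*2
  = −1*5 + 2*3
  = 2*73 − 29*5
  = −29*78 + 31*73
  = 31*385 − 153*78
  = −153*463 + 184*385
So 385⁻¹ ≡ 184 (mod 463).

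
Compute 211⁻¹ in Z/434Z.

434 = 2·211 + 12
211 = 17·12 + 7
12 = 1·7 + 5
7 = 1·5 + 2
5 = 2·2 + 1
2 = 2·1 + 0
gcd(211, 434) = 1, so the inverse exists.
Back-substitute for 1:
1 = 1·5 − 2·2
  = −2·7 + 3·5
  = 3·12 − 5·7
  = −5·211 + 88·12
  = 88·434 − 181·211
So 211⁻¹ ≡ −181 ≡ 253 (mod 434).

253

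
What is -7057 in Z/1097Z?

622

-7057 = -7·1097 + 622, so -7057 ≡ 622 (mod 1097).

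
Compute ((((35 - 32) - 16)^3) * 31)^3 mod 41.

30

35 - 32 = 3
3 - 16 = -13 ≡ 28 (mod 41)
(28)^3 ≡ 17 (mod 41)
17 * 31 = 527 ≡ 35 (mod 41)
(35)^3 ≡ 30 (mod 41)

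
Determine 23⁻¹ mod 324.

155

By the extended Euclidean algorithm:
324 = 14×23 + 2
23 = 11×2 + 1
2 = 2×1 + 0
gcd(23, 324) = 1, so the inverse exists.
Back-substitute for 1:
1 = 1×23 − 11×2
  = −11×324 + 155×23
So 23⁻¹ ≡ 155 (mod 324).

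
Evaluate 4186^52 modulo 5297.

2519

Compute successive squares:
4186^1 ≡ 4186 (mod 5297)
4186^2 ≡ 4186^2 = 17522596 ≡ 120 (mod 5297)
4186^4 ≡ 120^2 = 14400 ≡ 3806 (mod 5297)
4186^8 ≡ 3806^2 = 14485636 ≡ 3638 (mod 5297)
4186^16 ≡ 3638^2 = 13235044 ≡ 3138 (mod 5297)
4186^32 ≡ 3138^2 = 9847044 ≡ 5218 (mod 5297)
4186^52 = 4186^32 * 4186^16 * 4186^4 ≡ 5218 * 3138 * 3806 (mod 5297).
Accumulate the product:
5218 * 3138 = 16374084 ≡ 1057
1057 * 3806 = 4022942 ≡ 2519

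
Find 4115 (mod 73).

4115 = 56*73 + 27, so 4115 ≡ 27 (mod 73).

27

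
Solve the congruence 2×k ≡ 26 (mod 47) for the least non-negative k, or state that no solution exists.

13

gcd(2, 47) = 1, so a unique solution mod 47 exists.
2⁻¹ ≡ 24 (mod 47).
k ≡ 24×26 ≡ 13 (mod 47).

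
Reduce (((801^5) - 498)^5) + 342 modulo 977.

(801)^5 ≡ 190 (mod 977)
190 - 498 = -308 ≡ 669 (mod 977)
(669)^5 ≡ 842 (mod 977)
842 + 342 = 1184 ≡ 207 (mod 977)

207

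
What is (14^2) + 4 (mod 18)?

2

(14)^2 ≡ 16 (mod 18)
16 + 4 = 20 ≡ 2 (mod 18)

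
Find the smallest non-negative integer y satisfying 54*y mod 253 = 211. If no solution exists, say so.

gcd(54, 253) = 1, so a unique solution mod 253 exists.
54⁻¹ ≡ 164 (mod 253).
y ≡ 164*211 ≡ 196 (mod 253).

196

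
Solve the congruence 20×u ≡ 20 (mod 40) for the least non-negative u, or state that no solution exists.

1

gcd(20, 40) = 20, and 20 | 20, so solutions exist.
Divide through by 20: 1×u = 1 (mod 2).
1⁻¹ ≡ 1 (mod 2).
u ≡ 1×1 ≡ 1 (mod 2).
The smallest non-negative solution is u = 1.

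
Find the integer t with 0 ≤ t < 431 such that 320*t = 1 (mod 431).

66

431 = 1×320 + 111
320 = 2×111 + 98
111 = 1×98 + 13
98 = 7×13 + 7
13 = 1×7 + 6
7 = 1×6 + 1
6 = 6×1 + 0
gcd(320, 431) = 1, so the inverse exists.
Bézout: 1 = −49×431 + 66×320.
So 320⁻¹ ≡ 66 (mod 431).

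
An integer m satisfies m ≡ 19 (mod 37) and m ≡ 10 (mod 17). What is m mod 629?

37⁻¹ mod 17: 37*6 ≡ 1 (mod 17), so 37⁻¹ ≡ 6.
m = 19 + 37*((10 − 19)*6 mod 17) = 19 + 37*14 = 537.

537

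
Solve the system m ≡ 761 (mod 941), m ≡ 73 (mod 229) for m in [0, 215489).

941⁻¹ mod 229: 941×55 ≡ 1 (mod 229), so 941⁻¹ ≡ 55.
m = 761 + 941×((73 − 761)×55 mod 229) = 761 + 941×174 = 164495.

164495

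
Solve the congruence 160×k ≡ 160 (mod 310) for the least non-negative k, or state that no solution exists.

1

gcd(160, 310) = 10, and 10 | 160, so solutions exist.
Divide through by 10: 16×k ≡ 16 mod 31.
16⁻¹ ≡ 2 (mod 31).
k ≡ 2×16 ≡ 1 (mod 31).
The smallest non-negative solution is k = 1.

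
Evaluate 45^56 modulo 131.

63

Compute successive squares:
56 in binary is 111000, i.e. 56 = 32 + 16 + 8.
45^1 ≡ 45 (mod 131)
45^2 ≡ 45^2 = 2025 ≡ 60 (mod 131)
45^4 ≡ 60^2 = 3600 ≡ 63 (mod 131)
45^8 ≡ 63^2 = 3969 ≡ 39 (mod 131)
45^16 ≡ 39^2 = 1521 ≡ 80 (mod 131)
45^32 ≡ 80^2 = 6400 ≡ 112 (mod 131)
45^56 = 45^32 · 45^16 · 45^8 ≡ 112 · 80 · 39 (mod 131).
Accumulate the product:
112 · 80 = 8960 ≡ 52
52 · 39 = 2028 ≡ 63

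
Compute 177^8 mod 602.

529

Compute successive squares:
177^1 ≡ 177 (mod 602)
177^2 ≡ 177^2 = 31329 ≡ 25 (mod 602)
177^4 ≡ 25^2 = 625 ≡ 23 (mod 602)
177^8 ≡ 23^2 = 529 (mod 602)
So 177^8 ≡ 529 (mod 602).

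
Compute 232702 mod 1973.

232702 = 117·1973 + 1861, so 232702 ≡ 1861 (mod 1973).

1861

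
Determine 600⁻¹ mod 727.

166

Run the extended Euclidean algorithm:
727 = 1·600 + 127
600 = 4·127 + 92
127 = 1·92 + 35
92 = 2·35 + 22
35 = 1·22 + 13
22 = 1·13 + 9
13 = 1·9 + 4
9 = 2·4 + 1
4 = 4·1 + 0
gcd(600, 727) = 1, so the inverse exists.
Bézout: 1 = −137·727 + 166·600.
So 600⁻¹ ≡ 166 (mod 727).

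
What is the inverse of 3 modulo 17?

6

17 = 5*3 + 2
3 = 1*2 + 1
2 = 2*1 + 0
gcd(3, 17) = 1, so the inverse exists.
Back-substitute for 1:
1 = 1*3 − 1*2
  = −1*17 + 6*3
So 3⁻¹ ≡ 6 (mod 17).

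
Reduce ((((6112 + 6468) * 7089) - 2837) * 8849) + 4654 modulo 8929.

8008

6112 + 6468 = 12580 ≡ 3651 (mod 8929)
3651 * 7089 = 25881939 ≡ 5697 (mod 8929)
5697 - 2837 = 2860
2860 * 8849 = 25308140 ≡ 3354 (mod 8929)
3354 + 4654 = 8008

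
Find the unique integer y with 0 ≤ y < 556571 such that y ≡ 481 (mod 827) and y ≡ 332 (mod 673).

487584

827⁻¹ mod 673: 827·118 ≡ 1 (mod 673), so 827⁻¹ ≡ 118.
y = 481 + 827·((332 − 481)·118 mod 673) = 481 + 827·589 = 487584.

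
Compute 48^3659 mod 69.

3659 in binary is 111001001011, i.e. 3659 = 2048 + 1024 + 512 + 64 + 8 + 2 + 1.
48^1 ≡ 48 (mod 69)
48^2 ≡ 48^2 = 2304 ≡ 27 (mod 69)
48^4 ≡ 27^2 = 729 ≡ 39 (mod 69)
48^8 ≡ 39^2 = 1521 ≡ 3 (mod 69)
48^16 ≡ 3^2 = 9 (mod 69)
48^32 ≡ 9^2 = 81 ≡ 12 (mod 69)
48^64 ≡ 12^2 = 144 ≡ 6 (mod 69)
48^128 ≡ 6^2 = 36 (mod 69)
48^256 ≡ 36^2 = 1296 ≡ 54 (mod 69)
48^512 ≡ 54^2 = 2916 ≡ 18 (mod 69)
48^1024 ≡ 18^2 = 324 ≡ 48 (mod 69)
48^2048 ≡ 48^2 = 2304 ≡ 27 (mod 69)
48^3659 = 48^2048 × 48^1024 × 48^512 × 48^64 × 48^8 × 48^2 × 48^1 ≡ 27 × 48 × 18 × 6 × 3 × 27 × 48 (mod 69).
Accumulate the product:
27 × 48 = 1296 ≡ 54
54 × 18 = 972 ≡ 6
6 × 6 = 36
36 × 3 = 108 ≡ 39
39 × 27 = 1053 ≡ 18
18 × 48 = 864 ≡ 36

36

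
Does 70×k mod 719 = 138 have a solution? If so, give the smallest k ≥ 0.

gcd(70, 719) = 1, so a unique solution mod 719 exists.
70⁻¹ ≡ 113 (mod 719).
k ≡ 113×138 ≡ 495 (mod 719).

495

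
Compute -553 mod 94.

-553 = -6×94 + 11, so -553 ≡ 11 (mod 94).

11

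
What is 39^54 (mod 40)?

1

39^1 ≡ 39 (mod 40)
39^2 ≡ 39^2 = 1521 ≡ 1 (mod 40)
39^4 ≡ 1^2 = 1 (mod 40)
39^8 ≡ 1^2 = 1 (mod 40)
39^16 ≡ 1^2 = 1 (mod 40)
39^32 ≡ 1^2 = 1 (mod 40)
39^54 = 39^32 * 39^16 * 39^4 * 39^2 ≡ 1 * 1 * 1 * 1 (mod 40).
Accumulate the product:
1 * 1 = 1
1 * 1 = 1
1 * 1 = 1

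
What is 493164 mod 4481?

493164 = 110×4481 + 254, so 493164 ≡ 254 (mod 4481).

254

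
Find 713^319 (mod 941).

139

Using repeated squaring:
319 in binary is 100111111, i.e. 319 = 256 + 32 + 16 + 8 + 4 + 2 + 1.
713^1 ≡ 713 (mod 941)
713^2 ≡ 713^2 = 508369 ≡ 229 (mod 941)
713^4 ≡ 229^2 = 52441 ≡ 686 (mod 941)
713^8 ≡ 686^2 = 470596 ≡ 96 (mod 941)
713^16 ≡ 96^2 = 9216 ≡ 747 (mod 941)
713^32 ≡ 747^2 = 558009 ≡ 937 (mod 941)
713^64 ≡ 937^2 = 877969 ≡ 16 (mod 941)
713^128 ≡ 16^2 = 256 (mod 941)
713^256 ≡ 256^2 = 65536 ≡ 607 (mod 941)
713^319 = 713^256 × 713^32 × 713^16 × 713^8 × 713^4 × 713^2 × 713^1 ≡ 607 × 937 × 747 × 96 × 686 × 229 × 713 (mod 941).
Accumulate the product:
607 × 937 = 568759 ≡ 395
395 × 747 = 295065 ≡ 532
532 × 96 = 51072 ≡ 258
258 × 686 = 176988 ≡ 80
80 × 229 = 18320 ≡ 441
441 × 713 = 314433 ≡ 139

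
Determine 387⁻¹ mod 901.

752

By the extended Euclidean algorithm:
901 = 2·387 + 127
387 = 3·127 + 6
127 = 21·6 + 1
6 = 6·1 + 0
gcd(387, 901) = 1, so the inverse exists.
Bézout: 1 = 64·901 − 149·387.
So 387⁻¹ ≡ −149 ≡ 752 (mod 901).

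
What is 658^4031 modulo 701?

213

Compute successive squares:
4031 in binary is 111110111111, i.e. 4031 = 2048 + 1024 + 512 + 256 + 128 + 32 + 16 + 8 + 4 + 2 + 1.
658^1 ≡ 658 (mod 701)
658^2 ≡ 658^2 = 432964 ≡ 447 (mod 701)
658^4 ≡ 447^2 = 199809 ≡ 24 (mod 701)
658^8 ≡ 24^2 = 576 (mod 701)
658^16 ≡ 576^2 = 331776 ≡ 203 (mod 701)
658^32 ≡ 203^2 = 41209 ≡ 551 (mod 701)
658^64 ≡ 551^2 = 303601 ≡ 68 (mod 701)
658^128 ≡ 68^2 = 4624 ≡ 418 (mod 701)
658^256 ≡ 418^2 = 174724 ≡ 175 (mod 701)
658^512 ≡ 175^2 = 30625 ≡ 482 (mod 701)
658^1024 ≡ 482^2 = 232324 ≡ 293 (mod 701)
658^2048 ≡ 293^2 = 85849 ≡ 327 (mod 701)
658^4031 = 658^2048 × 658^1024 × 658^512 × 658^256 × 658^128 × 658^32 × 658^16 × 658^8 × 658^4 × 658^2 × 658^1 ≡ 327 × 293 × 482 × 175 × 418 × 551 × 203 × 576 × 24 × 447 × 658 (mod 701).
Accumulate the product:
327 × 293 = 95811 ≡ 475
475 × 482 = 228950 ≡ 424
424 × 175 = 74200 ≡ 595
595 × 418 = 248710 ≡ 556
556 × 551 = 306356 ≡ 19
19 × 203 = 3857 ≡ 352
352 × 576 = 202752 ≡ 163
163 × 24 = 3912 ≡ 407
407 × 447 = 181929 ≡ 370
370 × 658 = 243460 ≡ 213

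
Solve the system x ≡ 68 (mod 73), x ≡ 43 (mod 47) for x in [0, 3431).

73⁻¹ mod 47: 73·38 ≡ 1 (mod 47), so 73⁻¹ ≡ 38.
x = 68 + 73·((43 − 68)·38 mod 47) = 68 + 73·37 = 2769.

2769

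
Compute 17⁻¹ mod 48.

48 = 2·17 + 14
17 = 1·14 + 3
14 = 4·3 + 2
3 = 1·2 + 1
2 = 2·1 + 0
gcd(17, 48) = 1, so the inverse exists.
Bézout: 1 = −6·48 + 17·17.
So 17⁻¹ ≡ 17 (mod 48).

17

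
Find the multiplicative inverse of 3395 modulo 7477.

4299

7477 = 2×3395 + 687
3395 = 4×687 + 647
687 = 1×647 + 40
647 = 16×40 + 7
40 = 5×7 + 5
7 = 1×5 + 2
5 = 2×2 + 1
2 = 2×1 + 0
gcd(3395, 7477) = 1, so the inverse exists.
Bézout: 1 = 1443×7477 − 3178×3395.
So 3395⁻¹ ≡ −3178 ≡ 4299 (mod 7477).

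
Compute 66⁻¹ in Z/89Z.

58

Run the extended Euclidean algorithm:
89 = 1×66 + 23
66 = 2×23 + 20
23 = 1×20 + 3
20 = 6×3 + 2
3 = 1×2 + 1
2 = 2×1 + 0
gcd(66, 89) = 1, so the inverse exists.
Bézout: 1 = 23×89 − 31×66.
So 66⁻¹ ≡ −31 ≡ 58 (mod 89).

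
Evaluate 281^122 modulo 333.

4

By square-and-multiply:
122 in binary is 1111010, i.e. 122 = 64 + 32 + 16 + 8 + 2.
281^1 ≡ 281 (mod 333)
281^2 ≡ 281^2 = 78961 ≡ 40 (mod 333)
281^4 ≡ 40^2 = 1600 ≡ 268 (mod 333)
281^8 ≡ 268^2 = 71824 ≡ 229 (mod 333)
281^16 ≡ 229^2 = 52441 ≡ 160 (mod 333)
281^32 ≡ 160^2 = 25600 ≡ 292 (mod 333)
281^64 ≡ 292^2 = 85264 ≡ 16 (mod 333)
281^122 = 281^64 · 281^32 · 281^16 · 281^8 · 281^2 ≡ 16 · 292 · 160 · 229 · 40 (mod 333).
Accumulate the product:
16 · 292 = 4672 ≡ 10
10 · 160 = 1600 ≡ 268
268 · 229 = 61372 ≡ 100
100 · 40 = 4000 ≡ 4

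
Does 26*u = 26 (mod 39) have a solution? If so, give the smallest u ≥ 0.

1

gcd(26, 39) = 13, and 13 | 26, so solutions exist.
Divide through by 13: 2*u = 2 (mod 3).
2⁻¹ ≡ 2 (mod 3).
u ≡ 2*2 ≡ 1 (mod 3).
The smallest non-negative solution is u = 1.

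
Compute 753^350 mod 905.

By square-and-multiply:
350 in binary is 101011110, i.e. 350 = 256 + 64 + 16 + 8 + 4 + 2.
753^1 ≡ 753 (mod 905)
753^2 ≡ 753^2 = 567009 ≡ 479 (mod 905)
753^4 ≡ 479^2 = 229441 ≡ 476 (mod 905)
753^8 ≡ 476^2 = 226576 ≡ 326 (mod 905)
753^16 ≡ 326^2 = 106276 ≡ 391 (mod 905)
753^32 ≡ 391^2 = 152881 ≡ 841 (mod 905)
753^64 ≡ 841^2 = 707281 ≡ 476 (mod 905)
753^128 ≡ 476^2 = 226576 ≡ 326 (mod 905)
753^256 ≡ 326^2 = 106276 ≡ 391 (mod 905)
753^350 = 753^256 × 753^64 × 753^16 × 753^8 × 753^4 × 753^2 ≡ 391 × 476 × 391 × 326 × 476 × 479 (mod 905).
Accumulate the product:
391 × 476 = 186116 ≡ 591
591 × 391 = 231081 ≡ 306
306 × 326 = 99756 ≡ 206
206 × 476 = 98056 ≡ 316
316 × 479 = 151364 ≡ 229

229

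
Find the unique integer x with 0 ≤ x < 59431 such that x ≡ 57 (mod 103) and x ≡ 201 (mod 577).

778

103⁻¹ mod 577: 103×549 ≡ 1 (mod 577), so 103⁻¹ ≡ 549.
x = 57 + 103×((201 − 57)×549 mod 577) = 57 + 103×7 = 778.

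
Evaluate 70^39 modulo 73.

46

70^1 ≡ 70 (mod 73)
70^2 ≡ 70^2 = 4900 ≡ 9 (mod 73)
70^4 ≡ 9^2 = 81 ≡ 8 (mod 73)
70^8 ≡ 8^2 = 64 (mod 73)
70^16 ≡ 64^2 = 4096 ≡ 8 (mod 73)
70^32 ≡ 8^2 = 64 (mod 73)
70^39 = 70^32 · 70^4 · 70^2 · 70^1 ≡ 64 · 8 · 9 · 70 (mod 73).
Accumulate the product:
64 · 8 = 512 ≡ 1
1 · 9 = 9
9 · 70 = 630 ≡ 46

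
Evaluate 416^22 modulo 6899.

Using repeated squaring:
22 in binary is 10110, i.e. 22 = 16 + 4 + 2.
416^1 ≡ 416 (mod 6899)
416^2 ≡ 416^2 = 173056 ≡ 581 (mod 6899)
416^4 ≡ 581^2 = 337561 ≡ 6409 (mod 6899)
416^8 ≡ 6409^2 = 41075281 ≡ 5534 (mod 6899)
416^16 ≡ 5534^2 = 30625156 ≡ 495 (mod 6899)
416^22 = 416^16 × 416^4 × 416^2 ≡ 495 × 6409 × 581 (mod 6899).
Accumulate the product:
495 × 6409 = 3172455 ≡ 5814
5814 × 581 = 3377934 ≡ 4323

4323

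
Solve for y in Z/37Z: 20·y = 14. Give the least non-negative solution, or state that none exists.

gcd(20, 37) = 1, so a unique solution mod 37 exists.
20⁻¹ ≡ 13 (mod 37).
y ≡ 13·14 ≡ 34 (mod 37).

34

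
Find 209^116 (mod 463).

Compute successive squares:
116 in binary is 1110100, i.e. 116 = 64 + 32 + 16 + 4.
209^1 ≡ 209 (mod 463)
209^2 ≡ 209^2 = 43681 ≡ 159 (mod 463)
209^4 ≡ 159^2 = 25281 ≡ 279 (mod 463)
209^8 ≡ 279^2 = 77841 ≡ 57 (mod 463)
209^16 ≡ 57^2 = 3249 ≡ 8 (mod 463)
209^32 ≡ 8^2 = 64 (mod 463)
209^64 ≡ 64^2 = 4096 ≡ 392 (mod 463)
209^116 = 209^64 × 209^32 × 209^16 × 209^4 ≡ 392 × 64 × 8 × 279 (mod 463).
Accumulate the product:
392 × 64 = 25088 ≡ 86
86 × 8 = 688 ≡ 225
225 × 279 = 62775 ≡ 270

270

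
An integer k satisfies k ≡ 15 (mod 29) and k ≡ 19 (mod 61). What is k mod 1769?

29⁻¹ mod 61: 29·40 ≡ 1 (mod 61), so 29⁻¹ ≡ 40.
k = 15 + 29·((19 − 15)·40 mod 61) = 15 + 29·38 = 1117.
Check: 1117 mod 29 = 15, 1117 mod 61 = 19. ✓

1117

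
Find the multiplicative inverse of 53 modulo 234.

53

234 = 4*53 + 22
53 = 2*22 + 9
22 = 2*9 + 4
9 = 2*4 + 1
4 = 4*1 + 0
gcd(53, 234) = 1, so the inverse exists.
Bézout: 1 = −12*234 + 53*53.
So 53⁻¹ ≡ 53 (mod 234).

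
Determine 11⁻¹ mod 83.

By the extended Euclidean algorithm:
83 = 7×11 + 6
11 = 1×6 + 5
6 = 1×5 + 1
5 = 5×1 + 0
gcd(11, 83) = 1, so the inverse exists.
Bézout: 1 = 2×83 − 15×11.
So 11⁻¹ ≡ −15 ≡ 68 (mod 83).

68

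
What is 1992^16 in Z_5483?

3977

Compute successive squares:
1992^1 ≡ 1992 (mod 5483)
1992^2 ≡ 1992^2 = 3968064 ≡ 3855 (mod 5483)
1992^4 ≡ 3855^2 = 14861025 ≡ 2095 (mod 5483)
1992^8 ≡ 2095^2 = 4389025 ≡ 2625 (mod 5483)
1992^16 ≡ 2625^2 = 6890625 ≡ 3977 (mod 5483)
So 1992^16 ≡ 3977 (mod 5483).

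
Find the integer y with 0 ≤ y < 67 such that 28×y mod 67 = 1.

By the extended Euclidean algorithm:
67 = 2×28 + 11
28 = 2×11 + 6
11 = 1×6 + 5
6 = 1×5 + 1
5 = 5×1 + 0
gcd(28, 67) = 1, so the inverse exists.
Bézout: 1 = −5×67 + 12×28.
So 28⁻¹ ≡ 12 (mod 67).

12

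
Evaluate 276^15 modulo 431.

216

Compute successive squares:
276^1 ≡ 276 (mod 431)
276^2 ≡ 276^2 = 76176 ≡ 320 (mod 431)
276^4 ≡ 320^2 = 102400 ≡ 253 (mod 431)
276^8 ≡ 253^2 = 64009 ≡ 221 (mod 431)
276^15 = 276^8 * 276^4 * 276^2 * 276^1 ≡ 221 * 253 * 320 * 276 (mod 431).
Accumulate the product:
221 * 253 = 55913 ≡ 314
314 * 320 = 100480 ≡ 57
57 * 276 = 15732 ≡ 216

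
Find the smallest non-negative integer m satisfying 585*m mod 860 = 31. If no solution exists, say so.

no solution

gcd(585, 860) = 5, and 5 does not divide 31.
So the congruence has no solution.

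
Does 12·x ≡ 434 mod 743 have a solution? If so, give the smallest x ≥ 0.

160

gcd(12, 743) = 1, so a unique solution mod 743 exists.
12⁻¹ ≡ 62 (mod 743).
x ≡ 62·434 ≡ 160 (mod 743).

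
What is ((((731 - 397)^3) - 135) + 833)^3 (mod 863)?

689

731 - 397 = 334
(334)^3 ≡ 542 (mod 863)
542 - 135 = 407
407 + 833 = 1240 ≡ 377 (mod 863)
(377)^3 ≡ 689 (mod 863)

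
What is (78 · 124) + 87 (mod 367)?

78 · 124 = 9672 ≡ 130 (mod 367)
130 + 87 = 217

217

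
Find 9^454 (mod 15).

Compute successive squares:
454 in binary is 111000110, i.e. 454 = 256 + 128 + 64 + 4 + 2.
9^1 ≡ 9 (mod 15)
9^2 ≡ 9^2 = 81 ≡ 6 (mod 15)
9^4 ≡ 6^2 = 36 ≡ 6 (mod 15)
9^8 ≡ 6^2 = 36 ≡ 6 (mod 15)
9^16 ≡ 6^2 = 36 ≡ 6 (mod 15)
9^32 ≡ 6^2 = 36 ≡ 6 (mod 15)
9^64 ≡ 6^2 = 36 ≡ 6 (mod 15)
9^128 ≡ 6^2 = 36 ≡ 6 (mod 15)
9^256 ≡ 6^2 = 36 ≡ 6 (mod 15)
9^454 = 9^256 * 9^128 * 9^64 * 9^4 * 9^2 ≡ 6 * 6 * 6 * 6 * 6 (mod 15).
Accumulate the product:
6 * 6 = 36 ≡ 6
6 * 6 = 36 ≡ 6
6 * 6 = 36 ≡ 6
6 * 6 = 36 ≡ 6

6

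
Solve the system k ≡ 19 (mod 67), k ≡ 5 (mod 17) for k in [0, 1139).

67⁻¹ mod 17: 67×16 ≡ 1 (mod 17), so 67⁻¹ ≡ 16.
k = 19 + 67×((5 − 19)×16 mod 17) = 19 + 67×14 = 957.

957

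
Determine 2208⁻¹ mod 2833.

553

Apply the Euclidean algorithm and back-substitute:
2833 = 1·2208 + 625
2208 = 3·625 + 333
625 = 1·333 + 292
333 = 1·292 + 41
292 = 7·41 + 5
41 = 8·5 + 1
5 = 5·1 + 0
gcd(2208, 2833) = 1, so the inverse exists.
Bézout: 1 = −431·2833 + 553·2208.
So 2208⁻¹ ≡ 553 (mod 2833).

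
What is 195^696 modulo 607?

288

Using repeated squaring:
195^1 ≡ 195 (mod 607)
195^2 ≡ 195^2 = 38025 ≡ 391 (mod 607)
195^4 ≡ 391^2 = 152881 ≡ 524 (mod 607)
195^8 ≡ 524^2 = 274576 ≡ 212 (mod 607)
195^16 ≡ 212^2 = 44944 ≡ 26 (mod 607)
195^32 ≡ 26^2 = 676 ≡ 69 (mod 607)
195^64 ≡ 69^2 = 4761 ≡ 512 (mod 607)
195^128 ≡ 512^2 = 262144 ≡ 527 (mod 607)
195^256 ≡ 527^2 = 277729 ≡ 330 (mod 607)
195^512 ≡ 330^2 = 108900 ≡ 247 (mod 607)
195^696 = 195^512 × 195^128 × 195^32 × 195^16 × 195^8 ≡ 247 × 527 × 69 × 26 × 212 (mod 607).
Accumulate the product:
247 × 527 = 130169 ≡ 271
271 × 69 = 18699 ≡ 489
489 × 26 = 12714 ≡ 574
574 × 212 = 121688 ≡ 288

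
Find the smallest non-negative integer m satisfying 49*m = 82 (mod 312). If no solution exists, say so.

250

gcd(49, 312) = 1, so a unique solution mod 312 exists.
49⁻¹ ≡ 121 (mod 312).
m ≡ 121*82 ≡ 250 (mod 312).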